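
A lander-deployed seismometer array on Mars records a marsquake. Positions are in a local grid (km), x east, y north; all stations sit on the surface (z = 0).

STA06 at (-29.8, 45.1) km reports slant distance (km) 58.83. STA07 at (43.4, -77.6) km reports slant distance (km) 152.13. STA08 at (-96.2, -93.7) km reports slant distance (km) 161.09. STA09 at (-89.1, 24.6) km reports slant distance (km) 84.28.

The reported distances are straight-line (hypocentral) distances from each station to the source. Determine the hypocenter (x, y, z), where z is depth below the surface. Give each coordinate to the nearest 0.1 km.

x ≈ -31.0 km, y ≈ 41.4 km, depth ≈ 58.7 km

Each station gives a sphere (x−x_i)² + (y−y_i)² + z² = d_i² (stations at z=0).
Subtracting the STA06 sphere from STA07 and STA08: z² cancels, leaving linear equations in x and y:
146.4 x − 245.4 y = -14699.30
-132.8 x − 277.6 y = -7376.94
Solving: x ≈ -31.001, y ≈ 41.405 km (keep extra digits for the depth step; rounded: -31.0, 41.4).
Then from the STA06 sphere: z² = 58.83² − (x + 29.8)² − (y − 45.1)² with x = -31.001, y = 41.405, so z ≈ 58.702 ≈ 58.7 km.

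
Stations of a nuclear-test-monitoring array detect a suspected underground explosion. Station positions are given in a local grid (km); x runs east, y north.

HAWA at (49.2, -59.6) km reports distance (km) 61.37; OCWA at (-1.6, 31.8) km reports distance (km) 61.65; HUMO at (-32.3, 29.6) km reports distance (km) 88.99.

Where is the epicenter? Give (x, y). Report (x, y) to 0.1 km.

Circle about each station: (x − 49.2)² + (y + 59.6)² = 61.37²; (x + 1.6)² + (y − 31.8)² = 61.65²; (x + 32.3)² + (y − 29.6)² = 88.99².
Subtracting the HAWA equation from the OCWA and HUMO equations removes the quadratic terms:
-101.6 x + 182.8 y = -4993.45
-163.0 x + 178.4 y = -8206.29
Solving the 2×2 system: x ≈ 52.2, y ≈ 1.7 km.

(52.2, 1.7)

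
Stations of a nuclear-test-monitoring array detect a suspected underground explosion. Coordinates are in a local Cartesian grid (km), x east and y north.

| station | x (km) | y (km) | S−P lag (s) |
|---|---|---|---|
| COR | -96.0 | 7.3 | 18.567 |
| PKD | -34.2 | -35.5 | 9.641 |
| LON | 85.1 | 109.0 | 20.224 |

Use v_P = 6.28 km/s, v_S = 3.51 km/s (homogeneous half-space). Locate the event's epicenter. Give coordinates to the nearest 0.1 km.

(41.8, -46.0)

Distance from S−P lag: d = Δt · v_P v_S / (v_P − v_S) = Δt · (6.28·3.51)/(6.28−3.51) ≈ 7.9577·Δt.
So d_COR = 147.75, d_PKD = 76.72, d_LON = 160.94 km.
Circle about each station: (x + 96.0)² + (y − 7.3)² = 147.75²; (x + 34.2)² + (y + 35.5)² = 76.72²; (x − 85.1)² + (y − 109.0)² = 160.94².
Subtracting the COR equation from the PKD and LON equations removes the quadratic terms:
123.6 x − 85.6 y = 9104.70
362.2 x + 203.4 y = 5782.10
Solving the 2×2 system: x ≈ 41.8, y ≈ -46.0 km.
Check against COR (with the unrounded x, y): √((x + 96.0)²+(y − 7.3)²) = 147.75 ≈ 147.75 km. ✓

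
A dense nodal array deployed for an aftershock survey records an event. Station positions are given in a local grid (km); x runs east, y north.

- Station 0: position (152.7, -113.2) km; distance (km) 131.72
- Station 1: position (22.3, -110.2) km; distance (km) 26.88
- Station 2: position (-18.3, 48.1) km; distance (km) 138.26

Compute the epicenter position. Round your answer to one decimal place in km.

x ≈ 24.4 km, y ≈ -83.4 km

Circle about each station: (x − 152.7)² + (y + 113.2)² = 131.72²; (x − 22.3)² + (y + 110.2)² = 26.88²; (x + 18.3)² + (y − 48.1)² = 138.26².
Subtracting the Station 0 equation from the Station 1 and Station 2 equations removes the quadratic terms:
-260.8 x + 6.0 y = -6862.58
-342.0 x + 322.6 y = -35248.70
Solving the 2×2 system: x ≈ 24.4, y ≈ -83.4 km.
Check against Station 0 (with the unrounded x, y): √((x − 152.7)²+(y + 113.2)²) = 131.72 ≈ 131.72 km. ✓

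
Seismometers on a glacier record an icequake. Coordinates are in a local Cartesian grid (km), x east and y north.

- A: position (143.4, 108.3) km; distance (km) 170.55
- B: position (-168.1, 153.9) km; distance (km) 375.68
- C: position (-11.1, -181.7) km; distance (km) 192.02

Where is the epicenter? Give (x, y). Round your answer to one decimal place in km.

Circle about each station: (x − 143.4)² + (y − 108.3)² = 170.55²; (x + 168.1)² + (y − 153.9)² = 375.68²; (x + 11.1)² + (y + 181.7)² = 192.02².
Subtracting the A equation from the B and C equations removes the quadratic terms:
-623.0 x + 91.2 y = -92397.79
-309.0 x − 580.0 y = -6938.73
Solving the 2×2 system: x ≈ 139.2, y ≈ -62.2 km.
Check against A (with the unrounded x, y): √((x − 143.4)²+(y − 108.3)²) = 170.55 ≈ 170.55 km. ✓

(139.2, -62.2)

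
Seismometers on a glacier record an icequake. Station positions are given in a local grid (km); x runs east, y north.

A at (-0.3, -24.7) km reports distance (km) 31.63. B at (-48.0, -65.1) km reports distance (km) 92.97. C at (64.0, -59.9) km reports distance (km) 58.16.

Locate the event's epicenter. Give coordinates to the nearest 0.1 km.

Circle about each station: (x + 0.3)² + (y + 24.7)² = 31.63²; (x + 48.0)² + (y + 65.1)² = 92.97²; (x − 64.0)² + (y + 59.9)² = 58.16².
Subtracting pairs of circle equations eliminates x²+y² and gives linear equations (the radical axes):
-95.4 x − 80.8 y = -1711.13
128.6 x − 70.4 y = 4691.70
Solving the 2×2 system: x ≈ 29.2, y ≈ -13.3 km.

29.2 km east, -13.3 km north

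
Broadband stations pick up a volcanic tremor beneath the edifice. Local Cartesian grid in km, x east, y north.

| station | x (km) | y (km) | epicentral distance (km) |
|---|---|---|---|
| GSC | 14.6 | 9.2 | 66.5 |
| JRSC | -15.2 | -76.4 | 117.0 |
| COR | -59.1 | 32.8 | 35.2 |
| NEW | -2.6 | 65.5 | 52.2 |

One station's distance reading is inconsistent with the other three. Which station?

COR

Solve using three stations at a time. Using GSC, JRSC, NEW (subtract circle equations pairwise → linear system) gives (x, y) ≈ (-46.2, 36.5).
Distances from that point to each station vs reported:
  GSC: calculated 66.6 vs reported 66.5 → residual 0.1 km
  JRSC: calculated 117.1 vs reported 117.0 → residual 0.1 km
  COR: calculated 13.5 vs reported 35.2 → residual 21.7 km
  NEW: calculated 52.3 vs reported 52.2 → residual 0.1 km
GSC, JRSC, NEW are mutually consistent (residuals ≈ 0); COR is off by 21.7 km.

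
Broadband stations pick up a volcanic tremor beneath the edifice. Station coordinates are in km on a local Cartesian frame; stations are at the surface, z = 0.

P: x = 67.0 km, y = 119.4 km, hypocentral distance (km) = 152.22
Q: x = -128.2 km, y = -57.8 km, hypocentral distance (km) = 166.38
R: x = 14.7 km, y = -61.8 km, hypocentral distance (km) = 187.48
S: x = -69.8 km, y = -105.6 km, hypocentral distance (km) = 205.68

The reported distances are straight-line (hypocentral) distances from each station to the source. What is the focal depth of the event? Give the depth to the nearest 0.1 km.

Each station gives a sphere (x−x_i)² + (y−y_i)² + z² = d_i² (stations at z=0).
Subtracting the P sphere from Q and R: z² cancels, leaving linear equations in x and y:
-390.4 x − 354.4 y = -3480.66
-104.6 x − 362.4 y = -26687.85
Solving: x ≈ -78.505, y ≈ 96.301 km (keep extra digits for the depth step; rounded: -78.5, 96.3).
Then from the P sphere: z² = 152.22² − (x − 67.0)² − (y − 119.4)² with x = -78.505, y = 96.301, so z ≈ 38.284 ≈ 38.3 km.

depth ≈ 38.3 km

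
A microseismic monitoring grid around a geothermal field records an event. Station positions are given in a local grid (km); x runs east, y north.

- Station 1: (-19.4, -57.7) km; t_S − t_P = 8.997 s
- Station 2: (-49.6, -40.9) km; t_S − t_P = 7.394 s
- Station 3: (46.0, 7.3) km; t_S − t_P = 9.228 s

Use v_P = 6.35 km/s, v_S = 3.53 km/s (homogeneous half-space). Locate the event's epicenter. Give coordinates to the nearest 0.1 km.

Distance from S−P lag: d = Δt · v_P v_S / (v_P − v_S) = Δt · (6.35·3.53)/(6.35−3.53) ≈ 7.9488·Δt.
So d_Station 1 = 71.51, d_Station 2 = 58.77, d_Station 3 = 73.35 km.
Circle about each station: (x + 19.4)² + (y + 57.7)² = 71.51²; (x + 49.6)² + (y + 40.9)² = 58.77²; (x − 46.0)² + (y − 7.3)² = 73.35².
Subtracting the Station 1 equation from the Station 2 and Station 3 equations removes the quadratic terms:
-60.4 x + 33.6 y = 2087.09
130.8 x + 130.0 y = -1802.90
Solving the 2×2 system: x ≈ -27.1, y ≈ 13.4 km.

-27.1 km east, 13.4 km north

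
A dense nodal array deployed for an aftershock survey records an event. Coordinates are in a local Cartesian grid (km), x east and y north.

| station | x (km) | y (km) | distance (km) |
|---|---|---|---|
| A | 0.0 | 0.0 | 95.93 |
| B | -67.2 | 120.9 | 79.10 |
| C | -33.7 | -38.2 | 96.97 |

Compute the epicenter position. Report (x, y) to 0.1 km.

Circle about each station: x² + y² = 95.93²; (x + 67.2)² + (y − 120.9)² = 79.10²; (x + 33.7)² + (y + 38.2)² = 96.97².
Subtracting pairs of circle equations eliminates x²+y² and gives linear equations (the radical axes):
-134.4 x + 241.8 y = 22078.40
-67.4 x − 76.4 y = 2394.31
Solving the 2×2 system: x ≈ -85.3, y ≈ 43.9 km.

x ≈ -85.3 km, y ≈ 43.9 km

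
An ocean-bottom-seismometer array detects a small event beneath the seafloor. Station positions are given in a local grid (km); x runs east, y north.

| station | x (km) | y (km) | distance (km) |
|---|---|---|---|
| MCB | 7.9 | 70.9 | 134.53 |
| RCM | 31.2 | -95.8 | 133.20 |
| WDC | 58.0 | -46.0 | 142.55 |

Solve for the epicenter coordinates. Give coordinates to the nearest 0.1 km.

Circle about each station: (x − 7.9)² + (y − 70.9)² = 134.53²; (x − 31.2)² + (y + 95.8)² = 133.20²; (x − 58.0)² + (y + 46.0)² = 142.55².
Subtracting pairs of circle equations eliminates x²+y² and gives linear equations (the radical axes):
46.6 x − 333.4 y = 5417.94
100.2 x − 233.8 y = -1831.40
Solving the 2×2 system: x ≈ -83.4, y ≈ -27.9 km.
Check against MCB (with the unrounded x, y): √((x − 7.9)²+(y − 70.9)²) = 134.53 ≈ 134.53 km. ✓

x ≈ -83.4 km, y ≈ -27.9 km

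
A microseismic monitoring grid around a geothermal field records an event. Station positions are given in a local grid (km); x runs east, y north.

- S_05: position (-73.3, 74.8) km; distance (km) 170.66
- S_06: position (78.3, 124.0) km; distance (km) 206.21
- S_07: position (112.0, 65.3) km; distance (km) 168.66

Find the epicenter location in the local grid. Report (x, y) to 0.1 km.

(13.9, -71.9)

Circle about each station: (x + 73.3)² + (y − 74.8)² = 170.66²; (x − 78.3)² + (y − 124.0)² = 206.21²; (x − 112.0)² + (y − 65.3)² = 168.66².
Subtracting pairs of circle equations eliminates x²+y² and gives linear equations (the radical axes):
303.2 x + 98.4 y = -2858.77
370.6 x − 19.0 y = 6518.80
Solving the 2×2 system: x ≈ 13.9, y ≈ -71.9 km.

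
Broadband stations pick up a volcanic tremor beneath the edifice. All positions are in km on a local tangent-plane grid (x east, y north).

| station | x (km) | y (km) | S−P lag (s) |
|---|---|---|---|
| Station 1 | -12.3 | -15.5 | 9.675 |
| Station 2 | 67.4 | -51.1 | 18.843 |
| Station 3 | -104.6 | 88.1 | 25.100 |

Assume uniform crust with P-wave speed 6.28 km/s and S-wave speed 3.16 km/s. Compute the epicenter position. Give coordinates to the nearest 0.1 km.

Distance from S−P lag: d = Δt · v_P v_S / (v_P − v_S) = Δt · (6.28·3.16)/(6.28−3.16) ≈ 6.3605·Δt.
So d_Station 1 = 61.54, d_Station 2 = 119.85, d_Station 3 = 159.65 km.
Circle about each station: (x + 12.3)² + (y + 15.5)² = 61.54²; (x − 67.4)² + (y + 51.1)² = 119.85²; (x + 104.6)² + (y − 88.1)² = 159.65².
Subtracting pairs of circle equations eliminates x²+y² and gives linear equations (the radical axes):
159.4 x − 71.2 y = -3814.42
-184.6 x + 207.2 y = -3389.72
Solving the 2×2 system: x ≈ -51.9, y ≈ -62.6 km.

(-51.9, -62.6)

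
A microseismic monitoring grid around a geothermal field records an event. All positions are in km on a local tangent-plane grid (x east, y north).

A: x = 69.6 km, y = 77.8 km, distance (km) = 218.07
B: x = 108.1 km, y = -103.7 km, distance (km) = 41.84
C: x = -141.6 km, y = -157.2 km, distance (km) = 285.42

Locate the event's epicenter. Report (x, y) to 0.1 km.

Circle about each station: (x − 69.6)² + (y − 77.8)² = 218.07²; (x − 108.1)² + (y + 103.7)² = 41.84²; (x + 141.6)² + (y + 157.2)² = 285.42².
Subtracting the A equation from the B and C equations removes the quadratic terms:
77.0 x − 363.0 y = 57346.24
-422.4 x − 470.0 y = -44.65
Solving the 2×2 system: x ≈ 142.3, y ≈ -127.8 km.

x ≈ 142.3 km, y ≈ -127.8 km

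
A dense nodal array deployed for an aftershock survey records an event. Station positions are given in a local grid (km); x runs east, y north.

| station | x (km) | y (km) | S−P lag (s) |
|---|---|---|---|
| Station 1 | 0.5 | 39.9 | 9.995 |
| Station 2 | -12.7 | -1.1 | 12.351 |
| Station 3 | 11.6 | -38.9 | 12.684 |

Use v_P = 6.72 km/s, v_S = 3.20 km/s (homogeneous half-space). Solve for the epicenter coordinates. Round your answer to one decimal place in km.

Distance from S−P lag: d = Δt · v_P v_S / (v_P − v_S) = Δt · (6.72·3.20)/(6.72−3.20) ≈ 6.1091·Δt.
So d_Station 1 = 61.06, d_Station 2 = 75.45, d_Station 3 = 77.49 km.
Circle about each station: (x − 0.5)² + (y − 39.9)² = 61.06²; (x + 12.7)² + (y + 1.1)² = 75.45²; (x − 11.6)² + (y + 38.9)² = 77.49².
Subtracting pairs of circle equations eliminates x²+y² and gives linear equations (the radical axes):
-26.4 x − 82.0 y = -3394.14
22.2 x − 157.6 y = -2220.87
Solving the 2×2 system: x ≈ 59.0, y ≈ 22.4 km.

59.0 km east, 22.4 km north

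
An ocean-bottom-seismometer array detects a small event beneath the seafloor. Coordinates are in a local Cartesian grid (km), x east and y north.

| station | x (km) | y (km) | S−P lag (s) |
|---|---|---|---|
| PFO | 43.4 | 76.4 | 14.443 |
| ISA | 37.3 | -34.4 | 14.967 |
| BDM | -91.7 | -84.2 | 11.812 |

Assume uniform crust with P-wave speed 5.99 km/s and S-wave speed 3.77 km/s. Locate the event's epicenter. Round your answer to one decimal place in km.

-97.8 km east, 35.8 km north

Distance from S−P lag: d = Δt · v_P v_S / (v_P − v_S) = Δt · (5.99·3.77)/(5.99−3.77) ≈ 10.1722·Δt.
So d_PFO = 146.92, d_ISA = 152.25, d_BDM = 120.15 km.
Circle about each station: (x − 43.4)² + (y − 76.4)² = 146.92²; (x − 37.3)² + (y + 34.4)² = 152.25²; (x + 91.7)² + (y + 84.2)² = 120.15².
Subtracting the PFO equation from the ISA and BDM equations removes the quadratic terms:
-12.2 x − 221.6 y = -6740.45
-270.2 x − 321.2 y = 14927.47
Solving the 2×2 system: x ≈ -97.8, y ≈ 35.8 km.
Check against PFO (with the unrounded x, y): √((x − 43.4)²+(y − 76.4)²) = 146.93 ≈ 146.92 km. ✓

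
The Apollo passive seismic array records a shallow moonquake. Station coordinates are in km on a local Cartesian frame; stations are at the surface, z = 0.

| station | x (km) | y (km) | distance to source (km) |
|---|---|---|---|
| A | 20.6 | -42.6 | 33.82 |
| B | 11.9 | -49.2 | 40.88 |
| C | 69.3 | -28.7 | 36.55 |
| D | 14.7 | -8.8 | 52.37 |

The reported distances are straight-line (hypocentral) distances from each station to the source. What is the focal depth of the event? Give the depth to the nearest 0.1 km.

Each station gives a sphere (x−x_i)² + (y−y_i)² + z² = d_i² (stations at z=0).
Subtracting the A sphere from B and C: z² cancels, leaving linear equations in x and y:
-17.4 x − 13.2 y = -204.25
97.4 x + 27.8 y = 3194.95
Solving: x ≈ 45.507, y ≈ -44.513 km (keep extra digits for the depth step; rounded: 45.5, -44.5).
Then from the A sphere: z² = 33.82² − (x − 20.6)² − (y + 42.6)² with x = 45.507, y = -44.513, so z ≈ 22.799 ≈ 22.8 km.

22.8 km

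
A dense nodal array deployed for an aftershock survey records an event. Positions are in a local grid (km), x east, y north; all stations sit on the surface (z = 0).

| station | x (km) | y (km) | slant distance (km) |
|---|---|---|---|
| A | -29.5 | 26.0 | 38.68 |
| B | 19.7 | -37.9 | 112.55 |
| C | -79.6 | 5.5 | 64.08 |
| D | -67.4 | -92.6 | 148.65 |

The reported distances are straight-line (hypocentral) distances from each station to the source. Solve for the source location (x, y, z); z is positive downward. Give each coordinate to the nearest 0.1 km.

Each station gives a sphere (x−x_i)² + (y−y_i)² + z² = d_i² (stations at z=0).
Subtracting the A sphere from B and C: z² cancels, leaving linear equations in x and y:
98.4 x − 127.8 y = -10893.11
-100.2 x − 41.0 y = 2210.06
Solving: x ≈ -43.294, y ≈ 51.902 km (keep extra digits for the depth step; rounded: -43.3, 51.9).
Then from the A sphere: z² = 38.68² − (x + 29.5)² − (y − 26.0)² with x = -43.294, y = 51.902, so z ≈ 25.198 ≈ 25.2 km.

(-43.3, 51.9, 25.2)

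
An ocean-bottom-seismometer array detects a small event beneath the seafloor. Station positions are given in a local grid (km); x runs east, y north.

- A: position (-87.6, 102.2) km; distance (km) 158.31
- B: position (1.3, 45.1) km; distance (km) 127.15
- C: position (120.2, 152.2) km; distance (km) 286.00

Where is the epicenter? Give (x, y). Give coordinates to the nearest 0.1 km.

(-76.2, -55.7)

Circle about each station: (x + 87.6)² + (y − 102.2)² = 158.31²; (x − 1.3)² + (y − 45.1)² = 127.15²; (x − 120.2)² + (y − 152.2)² = 286.00².
Subtracting the A equation from the B and C equations removes the quadratic terms:
177.8 x − 114.2 y = -7187.97
415.6 x + 100.0 y = -37239.66
Solving the 2×2 system: x ≈ -76.2, y ≈ -55.7 km.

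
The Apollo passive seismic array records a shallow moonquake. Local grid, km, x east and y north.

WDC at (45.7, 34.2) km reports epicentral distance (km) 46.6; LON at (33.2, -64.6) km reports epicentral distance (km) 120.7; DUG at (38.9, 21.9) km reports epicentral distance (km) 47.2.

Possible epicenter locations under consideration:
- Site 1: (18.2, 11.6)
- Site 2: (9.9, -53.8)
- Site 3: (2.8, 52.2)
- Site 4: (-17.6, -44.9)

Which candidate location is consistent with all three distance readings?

For each candidate, compare |candidate − station| to the reported distance:
Site 1: residuals WDC 11.0, LON 43.0, DUG 24.1 → max 43.0 km
Site 2: residuals WDC 48.4, LON 95.0, DUG 33.9 → max 95.0 km
Site 3: residuals WDC 0.1, LON 0.0, DUG 0.1 → max 0.1 km
Site 4: residuals WDC 54.7, LON 66.2, DUG 40.3 → max 66.2 km
Only Site 3 has all residuals ≈ 0.

Site 3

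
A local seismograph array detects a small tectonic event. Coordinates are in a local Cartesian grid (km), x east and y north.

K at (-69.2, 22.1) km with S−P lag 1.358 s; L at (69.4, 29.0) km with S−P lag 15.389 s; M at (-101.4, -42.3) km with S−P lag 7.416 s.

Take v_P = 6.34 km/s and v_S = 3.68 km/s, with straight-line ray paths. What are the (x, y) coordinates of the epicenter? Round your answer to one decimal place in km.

Distance from S−P lag: d = Δt · v_P v_S / (v_P − v_S) = Δt · (6.34·3.68)/(6.34−3.68) ≈ 8.7711·Δt.
So d_K = 11.91, d_L = 134.98, d_M = 65.05 km.
Circle about each station: (x + 69.2)² + (y − 22.1)² = 11.91²; (x − 69.4)² + (y − 29.0)² = 134.98²; (x + 101.4)² + (y + 42.3)² = 65.05².
Subtracting the K equation from the L and M equations removes the quadratic terms:
277.2 x + 13.8 y = -17697.44
-64.4 x − 128.8 y = 2704.55
Solving the 2×2 system: x ≈ -64.4, y ≈ 11.2 km.

(-64.4, 11.2)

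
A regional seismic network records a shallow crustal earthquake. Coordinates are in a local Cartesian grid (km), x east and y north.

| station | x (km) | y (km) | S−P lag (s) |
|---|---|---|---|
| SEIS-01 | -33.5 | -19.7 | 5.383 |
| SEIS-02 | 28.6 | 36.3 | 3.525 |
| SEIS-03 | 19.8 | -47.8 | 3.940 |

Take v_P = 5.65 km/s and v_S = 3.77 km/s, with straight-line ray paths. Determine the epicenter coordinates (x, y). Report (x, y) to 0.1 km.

25.3 km east, -3.5 km north

Distance from S−P lag: d = Δt · v_P v_S / (v_P − v_S) = Δt · (5.65·3.77)/(5.65−3.77) ≈ 11.3301·Δt.
So d_SEIS-01 = 60.99, d_SEIS-02 = 39.94, d_SEIS-03 = 44.64 km.
Circle about each station: (x + 33.5)² + (y + 19.7)² = 60.99²; (x − 28.6)² + (y − 36.3)² = 39.94²; (x − 19.8)² + (y + 47.8)² = 44.64².
Subtracting pairs of circle equations eliminates x²+y² and gives linear equations (the radical axes):
124.2 x + 112.0 y = 2749.89
106.6 x − 56.2 y = 2893.59
Solving the 2×2 system: x ≈ 25.3, y ≈ -3.5 km.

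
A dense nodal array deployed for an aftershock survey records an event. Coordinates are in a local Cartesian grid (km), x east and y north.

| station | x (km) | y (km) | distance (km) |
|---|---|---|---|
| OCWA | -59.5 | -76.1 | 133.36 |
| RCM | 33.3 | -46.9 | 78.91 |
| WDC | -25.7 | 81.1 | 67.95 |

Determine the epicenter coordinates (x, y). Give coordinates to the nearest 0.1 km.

Circle about each station: (x + 59.5)² + (y + 76.1)² = 133.36²; (x − 33.3)² + (y + 46.9)² = 78.91²; (x + 25.7)² + (y − 81.1)² = 67.95².
Subtracting pairs of circle equations eliminates x²+y² and gives linear equations (the radical axes):
185.6 x + 58.4 y = 5535.14
67.6 x + 314.4 y = 11073.93
Solving the 2×2 system: x ≈ 20.1, y ≈ 30.9 km.

(20.1, 30.9)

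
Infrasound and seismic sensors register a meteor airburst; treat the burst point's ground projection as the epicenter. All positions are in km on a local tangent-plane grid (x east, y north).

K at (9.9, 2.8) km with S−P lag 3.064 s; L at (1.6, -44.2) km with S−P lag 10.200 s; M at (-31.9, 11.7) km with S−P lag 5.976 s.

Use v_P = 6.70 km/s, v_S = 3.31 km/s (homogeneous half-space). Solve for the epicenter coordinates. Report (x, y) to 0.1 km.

x ≈ 5.7 km, y ≈ 22.4 km

Distance from S−P lag: d = Δt · v_P v_S / (v_P − v_S) = Δt · (6.70·3.31)/(6.70−3.31) ≈ 6.5419·Δt.
So d_K = 20.04, d_L = 66.73, d_M = 39.09 km.
Circle about each station: (x − 9.9)² + (y − 2.8)² = 20.04²; (x − 1.6)² + (y + 44.2)² = 66.73²; (x + 31.9)² + (y − 11.7)² = 39.09².
Subtracting the K equation from the L and M equations removes the quadratic terms:
-16.6 x − 94.0 y = -2200.94
-83.6 x + 17.8 y = -77.78
Solving the 2×2 system: x ≈ 5.7, y ≈ 22.4 km.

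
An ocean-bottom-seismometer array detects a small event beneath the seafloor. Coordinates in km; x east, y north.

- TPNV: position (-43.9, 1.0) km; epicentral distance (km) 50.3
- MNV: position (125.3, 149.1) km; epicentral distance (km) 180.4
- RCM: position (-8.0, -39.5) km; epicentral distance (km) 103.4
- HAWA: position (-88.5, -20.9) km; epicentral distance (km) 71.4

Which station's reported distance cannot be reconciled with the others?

Solve using three stations at a time. Using TPNV, RCM, HAWA (subtract circle equations pairwise → linear system) gives (x, y) ≈ (-65.2, 46.7).
Distances from that point to each station vs reported:
  TPNV: calculated 50.4 vs reported 50.3 → residual 0.1 km
  MNV: calculated 216.3 vs reported 180.4 → residual 35.9 km
  RCM: calculated 103.5 vs reported 103.4 → residual 0.1 km
  HAWA: calculated 71.5 vs reported 71.4 → residual 0.1 km
TPNV, RCM, HAWA are mutually consistent (residuals ≈ 0); MNV is off by 35.9 km.

MNV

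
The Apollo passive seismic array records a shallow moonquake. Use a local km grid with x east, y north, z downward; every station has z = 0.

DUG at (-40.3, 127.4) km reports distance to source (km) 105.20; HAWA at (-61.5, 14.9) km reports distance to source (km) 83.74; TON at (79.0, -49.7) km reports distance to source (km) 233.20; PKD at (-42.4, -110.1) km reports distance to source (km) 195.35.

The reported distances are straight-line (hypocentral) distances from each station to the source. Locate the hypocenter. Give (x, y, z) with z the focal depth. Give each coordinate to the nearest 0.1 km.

Each station gives a sphere (x−x_i)² + (y−y_i)² + z² = d_i² (stations at z=0).
Subtracting the DUG sphere from HAWA and TON: z² cancels, leaving linear equations in x and y:
-42.4 x − 225.0 y = -9795.94
238.6 x − 354.2 y = -52458.96
Solving: x ≈ -121.298, y ≈ 66.395 km (keep extra digits for the depth step; rounded: -121.3, 66.4).
Then from the DUG sphere: z² = 105.20² − (x + 40.3)² − (y − 127.4)² with x = -121.298, y = 66.395, so z ≈ 28.013 ≈ 28.0 km.

x ≈ -121.3 km, y ≈ 66.4 km, depth ≈ 28.0 km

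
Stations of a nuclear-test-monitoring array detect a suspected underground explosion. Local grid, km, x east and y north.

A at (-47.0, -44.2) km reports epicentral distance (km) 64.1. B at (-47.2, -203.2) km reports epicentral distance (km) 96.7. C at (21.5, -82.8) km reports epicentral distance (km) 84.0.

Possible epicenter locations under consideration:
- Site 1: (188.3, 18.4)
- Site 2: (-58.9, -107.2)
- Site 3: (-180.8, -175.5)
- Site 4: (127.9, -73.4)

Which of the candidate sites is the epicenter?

Site 2

For each candidate, compare |candidate − station| to the reported distance:
Site 1: residuals A 179.4, B 226.7, C 111.1 → max 226.7 km
Site 2: residuals A 0.0, B 0.0, C 0.0 → max 0.0 km
Site 3: residuals A 123.4, B 39.7, C 138.5 → max 138.5 km
Site 4: residuals A 113.2, B 121.3, C 22.8 → max 121.3 km
Only Site 2 has all residuals ≈ 0.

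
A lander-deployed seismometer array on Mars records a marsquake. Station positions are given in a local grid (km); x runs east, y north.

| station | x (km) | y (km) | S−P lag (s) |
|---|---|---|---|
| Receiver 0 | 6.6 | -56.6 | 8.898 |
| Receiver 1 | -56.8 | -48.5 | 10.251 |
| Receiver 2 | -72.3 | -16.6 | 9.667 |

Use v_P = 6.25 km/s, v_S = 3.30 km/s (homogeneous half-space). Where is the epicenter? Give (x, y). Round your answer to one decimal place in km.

Distance from S−P lag: d = Δt · v_P v_S / (v_P − v_S) = Δt · (6.25·3.30)/(6.25−3.30) ≈ 6.9915·Δt.
So d_Receiver 0 = 62.21, d_Receiver 1 = 71.67, d_Receiver 2 = 67.59 km.
Circle about each station: (x − 6.6)² + (y + 56.6)² = 62.21²; (x + 56.8)² + (y + 48.5)² = 71.67²; (x + 72.3)² + (y + 16.6)² = 67.59².
Subtracting pairs of circle equations eliminates x²+y² and gives linear equations (the radical axes):
-126.8 x + 16.2 y = 1064.87
-157.8 x + 80.0 y = 1557.41
Solving the 2×2 system: x ≈ -7.9, y ≈ 3.9 km.

(-7.9, 3.9)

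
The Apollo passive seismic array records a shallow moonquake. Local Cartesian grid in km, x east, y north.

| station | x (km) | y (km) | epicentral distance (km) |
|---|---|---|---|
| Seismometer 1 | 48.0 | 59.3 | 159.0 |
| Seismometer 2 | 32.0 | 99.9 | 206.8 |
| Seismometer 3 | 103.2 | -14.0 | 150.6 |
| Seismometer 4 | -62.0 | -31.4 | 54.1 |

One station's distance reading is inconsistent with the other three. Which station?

Seismometer 2

Solve using three stations at a time. Using Seismometer 1, Seismometer 3, Seismometer 4 (subtract circle equations pairwise → linear system) gives (x, y) ≈ (-33.4, -77.2).
Distances from that point to each station vs reported:
  Seismometer 1: calculated 159.0 vs reported 159.0 → residual 0.0 km
  Seismometer 2: calculated 188.8 vs reported 206.8 → residual 18.0 km
  Seismometer 3: calculated 150.6 vs reported 150.6 → residual 0.0 km
  Seismometer 4: calculated 54.0 vs reported 54.1 → residual 0.1 km
Seismometer 1, Seismometer 3, Seismometer 4 are mutually consistent (residuals ≈ 0); Seismometer 2 is off by 18.0 km.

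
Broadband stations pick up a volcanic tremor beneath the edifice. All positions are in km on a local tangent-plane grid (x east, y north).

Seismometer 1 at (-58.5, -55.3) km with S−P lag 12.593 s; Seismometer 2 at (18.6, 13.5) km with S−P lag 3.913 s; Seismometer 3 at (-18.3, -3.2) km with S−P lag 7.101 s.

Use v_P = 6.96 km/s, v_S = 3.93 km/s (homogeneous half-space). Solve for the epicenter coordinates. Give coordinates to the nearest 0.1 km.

Distance from S−P lag: d = Δt · v_P v_S / (v_P − v_S) = Δt · (6.96·3.93)/(6.96−3.93) ≈ 9.0273·Δt.
So d_Seismometer 1 = 113.68, d_Seismometer 2 = 35.32, d_Seismometer 3 = 64.10 km.
Circle about each station: (x + 58.5)² + (y + 55.3)² = 113.68²; (x − 18.6)² + (y − 13.5)² = 35.32²; (x + 18.3)² + (y + 3.2)² = 64.10².
Subtracting the Seismometer 1 equation from the Seismometer 2 and Seismometer 3 equations removes the quadratic terms:
154.2 x + 137.6 y = 5723.51
80.4 x + 104.2 y = 2679.12
Solving the 2×2 system: x ≈ 45.5, y ≈ -9.4 km.

45.5 km east, -9.4 km north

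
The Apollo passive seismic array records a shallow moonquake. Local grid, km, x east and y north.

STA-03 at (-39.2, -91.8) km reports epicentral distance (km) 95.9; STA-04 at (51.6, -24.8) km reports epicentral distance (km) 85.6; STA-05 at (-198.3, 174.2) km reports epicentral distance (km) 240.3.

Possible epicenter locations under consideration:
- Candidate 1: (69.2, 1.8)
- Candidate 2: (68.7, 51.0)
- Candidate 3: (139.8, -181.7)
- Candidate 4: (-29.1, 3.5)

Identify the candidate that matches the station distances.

Candidate 4

For each candidate, compare |candidate − station| to the reported distance:
Candidate 1: residuals STA-03 47.3, STA-04 53.7, STA-05 77.9 → max 77.9 km
Candidate 2: residuals STA-03 83.1, STA-04 7.9, STA-05 53.8 → max 83.1 km
Candidate 3: residuals STA-03 104.4, STA-04 94.4, STA-05 250.6 → max 250.6 km
Candidate 4: residuals STA-03 0.1, STA-04 0.1, STA-05 0.0 → max 0.1 km
Only Candidate 4 has all residuals ≈ 0.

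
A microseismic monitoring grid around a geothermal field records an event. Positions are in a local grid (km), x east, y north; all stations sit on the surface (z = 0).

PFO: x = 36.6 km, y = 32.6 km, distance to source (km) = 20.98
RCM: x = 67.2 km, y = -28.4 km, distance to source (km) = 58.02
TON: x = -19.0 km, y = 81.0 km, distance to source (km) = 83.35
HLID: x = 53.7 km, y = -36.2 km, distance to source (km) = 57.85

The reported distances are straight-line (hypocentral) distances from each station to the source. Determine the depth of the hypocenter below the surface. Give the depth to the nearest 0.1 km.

Each station gives a sphere (x−x_i)² + (y−y_i)² + z² = d_i² (stations at z=0).
Subtracting the PFO sphere from RCM and TON: z² cancels, leaving linear equations in x and y:
61.2 x − 122.0 y = -6.08
-111.2 x + 96.8 y = -1987.38
Solving: x ≈ 31.803, y ≈ 16.004 km (keep extra digits for the depth step; rounded: 31.8, 16.0).
Then from the PFO sphere: z² = 20.98² − (x − 36.6)² − (y − 32.6)² with x = 31.803, y = 16.004, so z ≈ 11.905 ≈ 11.9 km.
Check against HLID (with the unrounded solution): distance 57.85 ≈ 57.85 km. ✓

11.9 km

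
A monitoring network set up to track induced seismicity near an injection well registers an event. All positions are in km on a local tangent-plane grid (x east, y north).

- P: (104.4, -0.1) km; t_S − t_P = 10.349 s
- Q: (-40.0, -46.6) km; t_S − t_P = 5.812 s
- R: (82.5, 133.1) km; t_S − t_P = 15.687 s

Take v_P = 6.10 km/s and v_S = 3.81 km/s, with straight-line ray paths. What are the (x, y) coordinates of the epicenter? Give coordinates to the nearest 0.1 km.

(-0.6, -2.7)

Distance from S−P lag: d = Δt · v_P v_S / (v_P − v_S) = Δt · (6.10·3.81)/(6.10−3.81) ≈ 10.1489·Δt.
So d_P = 105.03, d_Q = 58.99, d_R = 159.21 km.
Circle about each station: (x − 104.4)² + (y + 0.1)² = 105.03²; (x + 40.0)² + (y + 46.6)² = 58.99²; (x − 82.5)² + (y − 133.1)² = 159.21².
Subtracting pairs of circle equations eliminates x²+y² and gives linear equations (the radical axes):
-288.8 x − 93.0 y = 423.67
-43.8 x + 266.4 y = -694.03
Solving the 2×2 system: x ≈ -0.6, y ≈ -2.7 km.
Check against P (with the unrounded x, y): √((x − 104.4)²+(y + 0.1)²) = 105.03 ≈ 105.03 km. ✓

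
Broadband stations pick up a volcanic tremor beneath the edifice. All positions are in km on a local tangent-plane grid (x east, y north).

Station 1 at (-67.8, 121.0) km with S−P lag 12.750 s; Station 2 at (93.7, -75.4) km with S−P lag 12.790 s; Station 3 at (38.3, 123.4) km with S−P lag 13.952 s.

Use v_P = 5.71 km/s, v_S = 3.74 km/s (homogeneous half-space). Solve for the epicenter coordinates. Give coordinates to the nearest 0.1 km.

Distance from S−P lag: d = Δt · v_P v_S / (v_P − v_S) = Δt · (5.71·3.74)/(5.71−3.74) ≈ 10.8403·Δt.
So d_Station 1 = 138.21, d_Station 2 = 138.65, d_Station 3 = 151.24 km.
Circle about each station: (x + 67.8)² + (y − 121.0)² = 138.21²; (x − 93.7)² + (y + 75.4)² = 138.65²; (x − 38.3)² + (y − 123.4)² = 151.24².
Subtracting pairs of circle equations eliminates x²+y² and gives linear equations (the radical axes):
323.0 x − 392.8 y = -4894.81
212.2 x + 4.8 y = -6314.92
Solving the 2×2 system: x ≈ -29.5, y ≈ -11.8 km.
Check against Station 1 (with the unrounded x, y): √((x + 67.8)²+(y − 121.0)²) = 138.21 ≈ 138.21 km. ✓

-29.5 km east, -11.8 km north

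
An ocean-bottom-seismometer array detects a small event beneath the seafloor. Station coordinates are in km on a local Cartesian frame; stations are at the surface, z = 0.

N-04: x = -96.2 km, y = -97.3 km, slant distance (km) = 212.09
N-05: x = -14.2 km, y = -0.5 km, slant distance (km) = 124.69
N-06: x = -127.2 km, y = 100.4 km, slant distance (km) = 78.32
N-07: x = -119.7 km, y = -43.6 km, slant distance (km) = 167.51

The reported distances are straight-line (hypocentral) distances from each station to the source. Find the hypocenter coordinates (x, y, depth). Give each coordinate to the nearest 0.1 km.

Each station gives a sphere (x−x_i)² + (y−y_i)² + z² = d_i² (stations at z=0).
Subtracting the N-04 sphere from N-05 and N-06: z² cancels, leaving linear equations in x and y:
164.0 x + 193.6 y = 10914.73
-62.0 x + 395.4 y = 46386.42
Solving: x ≈ -60.700, y ≈ 107.797 km (keep extra digits for the depth step; rounded: -60.7, 107.8).
Then from the N-04 sphere: z² = 212.09² − (x + 96.2)² − (y + 97.3)² with x = -60.700, y = 107.797, so z ≈ 40.708 ≈ 40.7 km.
Check against N-07 (with the unrounded solution): distance 167.51 ≈ 167.51 km. ✓

x ≈ -60.7 km, y ≈ 107.8 km, depth ≈ 40.7 km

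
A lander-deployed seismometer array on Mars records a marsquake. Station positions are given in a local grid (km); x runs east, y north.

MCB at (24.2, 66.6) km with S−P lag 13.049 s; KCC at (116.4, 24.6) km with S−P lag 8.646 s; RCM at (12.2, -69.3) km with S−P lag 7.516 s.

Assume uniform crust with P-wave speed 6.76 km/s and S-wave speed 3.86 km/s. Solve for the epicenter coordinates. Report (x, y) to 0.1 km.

Distance from S−P lag: d = Δt · v_P v_S / (v_P − v_S) = Δt · (6.76·3.86)/(6.76−3.86) ≈ 8.9978·Δt.
So d_MCB = 117.41, d_KCC = 77.79, d_RCM = 67.63 km.
Circle about each station: (x − 24.2)² + (y − 66.6)² = 117.41²; (x − 116.4)² + (y − 24.6)² = 77.79²; (x − 12.2)² + (y + 69.3)² = 67.63².
Subtracting pairs of circle equations eliminates x²+y² and gives linear equations (the radical axes):
184.4 x − 84.0 y = 16866.74
-24.0 x − 271.8 y = 9141.42
Solving the 2×2 system: x ≈ 73.2, y ≈ -40.1 km.

x ≈ 73.2 km, y ≈ -40.1 km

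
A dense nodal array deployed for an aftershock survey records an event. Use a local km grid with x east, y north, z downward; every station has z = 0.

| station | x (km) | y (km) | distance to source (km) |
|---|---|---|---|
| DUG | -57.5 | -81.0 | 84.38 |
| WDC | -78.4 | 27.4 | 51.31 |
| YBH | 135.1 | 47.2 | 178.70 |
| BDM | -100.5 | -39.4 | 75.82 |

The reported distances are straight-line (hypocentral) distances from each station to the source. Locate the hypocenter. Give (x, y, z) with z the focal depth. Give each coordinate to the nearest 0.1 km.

(-36.8, -0.1, 12.1)

Each station gives a sphere (x−x_i)² + (y−y_i)² + z² = d_i² (stations at z=0).
Subtracting the DUG sphere from WDC and YBH: z² cancels, leaving linear equations in x and y:
-41.8 x + 216.8 y = 1517.34
385.2 x + 256.4 y = -14201.11
Solving: x ≈ -36.802, y ≈ -0.097 km (keep extra digits for the depth step; rounded: -36.8, -0.1).
Then from the DUG sphere: z² = 84.38² − (x + 57.5)² − (y + 81.0)² with x = -36.802, y = -0.097, so z ≈ 12.095 ≈ 12.1 km.
Check against BDM (with the unrounded solution): distance 75.82 ≈ 75.82 km. ✓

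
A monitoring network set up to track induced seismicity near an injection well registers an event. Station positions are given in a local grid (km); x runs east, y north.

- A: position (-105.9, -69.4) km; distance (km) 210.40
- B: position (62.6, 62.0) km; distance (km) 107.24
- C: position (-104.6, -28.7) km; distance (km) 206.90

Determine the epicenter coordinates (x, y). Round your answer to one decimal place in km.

Circle about each station: (x + 105.9)² + (y + 69.4)² = 210.40²; (x − 62.6)² + (y − 62.0)² = 107.24²; (x + 104.6)² + (y + 28.7)² = 206.90².
Subtracting the A equation from the B and C equations removes the quadratic terms:
337.0 x + 262.8 y = 24499.33
2.6 x + 81.4 y = -2805.77
Solving the 2×2 system: x ≈ 102.1, y ≈ -37.7 km.

x ≈ 102.1 km, y ≈ -37.7 km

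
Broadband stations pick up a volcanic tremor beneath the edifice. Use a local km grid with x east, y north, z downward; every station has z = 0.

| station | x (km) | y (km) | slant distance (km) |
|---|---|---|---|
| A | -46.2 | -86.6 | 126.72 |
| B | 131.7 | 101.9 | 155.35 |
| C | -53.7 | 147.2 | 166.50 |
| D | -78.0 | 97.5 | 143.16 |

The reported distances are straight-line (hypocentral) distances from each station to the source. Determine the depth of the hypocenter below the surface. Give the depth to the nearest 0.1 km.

Each station gives a sphere (x−x_i)² + (y−y_i)² + z² = d_i² (stations at z=0).
Subtracting the A sphere from B and C: z² cancels, leaving linear equations in x and y:
355.8 x + 377.0 y = 10018.84
-15.0 x + 467.6 y = 3253.24
Solving: x ≈ 20.103, y ≈ 7.602 km (keep extra digits for the depth step; rounded: 20.1, 7.6).
Then from the A sphere: z² = 126.72² − (x + 46.2)² − (y + 86.6)² with x = 20.103, y = 7.602, so z ≈ 52.800 ≈ 52.8 km.

52.8 km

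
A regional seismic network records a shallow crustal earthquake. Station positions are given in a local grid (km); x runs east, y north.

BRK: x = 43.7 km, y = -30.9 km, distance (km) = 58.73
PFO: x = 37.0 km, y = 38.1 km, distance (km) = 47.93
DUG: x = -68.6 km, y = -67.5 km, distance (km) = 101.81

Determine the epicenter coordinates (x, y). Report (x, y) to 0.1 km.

Circle about each station: (x − 43.7)² + (y + 30.9)² = 58.73²; (x − 37.0)² + (y − 38.1)² = 47.93²; (x + 68.6)² + (y + 67.5)² = 101.81².
Subtracting the BRK equation from the PFO and DUG equations removes the quadratic terms:
-13.4 x + 138.0 y = 1108.04
-224.6 x − 73.2 y = -518.35
Solving the 2×2 system: x ≈ -0.3, y ≈ 8.0 km.
Check against BRK (with the unrounded x, y): √((x − 43.7)²+(y + 30.9)²) = 58.73 ≈ 58.73 km. ✓

-0.3 km east, 8.0 km north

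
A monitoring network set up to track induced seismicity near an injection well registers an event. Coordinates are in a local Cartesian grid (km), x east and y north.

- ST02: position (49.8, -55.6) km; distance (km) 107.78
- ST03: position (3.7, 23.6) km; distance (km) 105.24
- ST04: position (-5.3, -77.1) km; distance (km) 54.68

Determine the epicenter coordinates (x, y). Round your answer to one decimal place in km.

-57.8 km east, -61.8 km north

Circle about each station: (x − 49.8)² + (y + 55.6)² = 107.78²; (x − 3.7)² + (y − 23.6)² = 105.24²; (x + 5.3)² + (y + 77.1)² = 54.68².
Subtracting pairs of circle equations eliminates x²+y² and gives linear equations (the radical axes):
-92.2 x + 158.4 y = -4459.68
-110.2 x − 43.0 y = 9027.73
Solving the 2×2 system: x ≈ -57.8, y ≈ -61.8 km.
Check against ST02 (with the unrounded x, y): √((x − 49.8)²+(y + 55.6)²) = 107.78 ≈ 107.78 km. ✓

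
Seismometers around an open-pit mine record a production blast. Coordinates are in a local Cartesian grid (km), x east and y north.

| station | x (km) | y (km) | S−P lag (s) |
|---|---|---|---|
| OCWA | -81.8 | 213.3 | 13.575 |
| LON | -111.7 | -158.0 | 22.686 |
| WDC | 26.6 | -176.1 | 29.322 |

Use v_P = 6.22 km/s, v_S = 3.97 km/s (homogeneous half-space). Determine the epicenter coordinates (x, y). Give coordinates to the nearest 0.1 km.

Distance from S−P lag: d = Δt · v_P v_S / (v_P − v_S) = Δt · (6.22·3.97)/(6.22−3.97) ≈ 10.9748·Δt.
So d_OCWA = 148.98, d_LON = 248.98, d_WDC = 321.80 km.
Circle about each station: (x + 81.8)² + (y − 213.3)² = 148.98²; (x + 111.7)² + (y + 158.0)² = 248.98²; (x − 26.6)² + (y + 176.1)² = 321.80².
Subtracting the OCWA equation from the LON and WDC equations removes the quadratic terms:
-59.8 x − 742.6 y = -54543.24
216.8 x − 778.8 y = -101829.56
Solving the 2×2 system: x ≈ -159.7, y ≈ 86.3 km.

(-159.7, 86.3)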